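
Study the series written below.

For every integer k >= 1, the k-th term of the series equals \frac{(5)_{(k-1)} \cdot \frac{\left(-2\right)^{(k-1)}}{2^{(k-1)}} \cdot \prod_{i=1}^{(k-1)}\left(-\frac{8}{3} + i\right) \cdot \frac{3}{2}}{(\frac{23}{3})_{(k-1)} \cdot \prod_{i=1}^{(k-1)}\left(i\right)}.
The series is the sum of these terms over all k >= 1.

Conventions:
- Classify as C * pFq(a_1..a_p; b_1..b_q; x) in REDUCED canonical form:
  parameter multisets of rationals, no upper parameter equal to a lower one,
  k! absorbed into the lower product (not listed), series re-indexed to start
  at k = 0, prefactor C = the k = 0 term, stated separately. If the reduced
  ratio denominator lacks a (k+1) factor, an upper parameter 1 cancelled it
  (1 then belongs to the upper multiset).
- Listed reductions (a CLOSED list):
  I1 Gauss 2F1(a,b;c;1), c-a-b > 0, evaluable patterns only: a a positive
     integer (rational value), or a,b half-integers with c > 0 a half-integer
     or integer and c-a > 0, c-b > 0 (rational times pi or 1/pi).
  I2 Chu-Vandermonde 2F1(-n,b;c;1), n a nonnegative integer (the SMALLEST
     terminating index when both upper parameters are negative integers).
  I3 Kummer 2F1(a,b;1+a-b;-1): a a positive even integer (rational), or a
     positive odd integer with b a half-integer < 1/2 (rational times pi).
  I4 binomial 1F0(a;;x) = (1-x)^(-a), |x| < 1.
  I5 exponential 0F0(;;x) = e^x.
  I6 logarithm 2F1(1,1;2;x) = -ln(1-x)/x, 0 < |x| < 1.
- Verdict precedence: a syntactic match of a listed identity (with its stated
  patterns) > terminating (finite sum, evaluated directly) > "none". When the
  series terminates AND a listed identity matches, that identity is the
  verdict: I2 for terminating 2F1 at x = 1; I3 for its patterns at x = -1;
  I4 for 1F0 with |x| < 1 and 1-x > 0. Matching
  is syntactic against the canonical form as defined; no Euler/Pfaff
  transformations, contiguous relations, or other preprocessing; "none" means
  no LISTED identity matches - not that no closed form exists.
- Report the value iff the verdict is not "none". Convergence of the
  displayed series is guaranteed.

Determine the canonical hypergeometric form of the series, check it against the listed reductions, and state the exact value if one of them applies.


With C = \frac{3}{2}: the canonical form is 2F1(-\frac{5}{3}, 5; \frac{23}{3}; -1). Verdict: none. No listed pattern accepts 2F1(-\frac{5}{3}, 5; \frac{23}{3}; -1).

Key observation: with t_0 = \frac{3}{2}, the product of the first k integers (C = 3/2) is k!.
Consecutive-term ratio: r(k) = -1 * (k-\frac{5}{3}) (k+5) / [(k+\frac{23}{3}) (k+1)] - rational in k, leading ratio -1; with t_0 = \frac{3}{2}, classification follows.


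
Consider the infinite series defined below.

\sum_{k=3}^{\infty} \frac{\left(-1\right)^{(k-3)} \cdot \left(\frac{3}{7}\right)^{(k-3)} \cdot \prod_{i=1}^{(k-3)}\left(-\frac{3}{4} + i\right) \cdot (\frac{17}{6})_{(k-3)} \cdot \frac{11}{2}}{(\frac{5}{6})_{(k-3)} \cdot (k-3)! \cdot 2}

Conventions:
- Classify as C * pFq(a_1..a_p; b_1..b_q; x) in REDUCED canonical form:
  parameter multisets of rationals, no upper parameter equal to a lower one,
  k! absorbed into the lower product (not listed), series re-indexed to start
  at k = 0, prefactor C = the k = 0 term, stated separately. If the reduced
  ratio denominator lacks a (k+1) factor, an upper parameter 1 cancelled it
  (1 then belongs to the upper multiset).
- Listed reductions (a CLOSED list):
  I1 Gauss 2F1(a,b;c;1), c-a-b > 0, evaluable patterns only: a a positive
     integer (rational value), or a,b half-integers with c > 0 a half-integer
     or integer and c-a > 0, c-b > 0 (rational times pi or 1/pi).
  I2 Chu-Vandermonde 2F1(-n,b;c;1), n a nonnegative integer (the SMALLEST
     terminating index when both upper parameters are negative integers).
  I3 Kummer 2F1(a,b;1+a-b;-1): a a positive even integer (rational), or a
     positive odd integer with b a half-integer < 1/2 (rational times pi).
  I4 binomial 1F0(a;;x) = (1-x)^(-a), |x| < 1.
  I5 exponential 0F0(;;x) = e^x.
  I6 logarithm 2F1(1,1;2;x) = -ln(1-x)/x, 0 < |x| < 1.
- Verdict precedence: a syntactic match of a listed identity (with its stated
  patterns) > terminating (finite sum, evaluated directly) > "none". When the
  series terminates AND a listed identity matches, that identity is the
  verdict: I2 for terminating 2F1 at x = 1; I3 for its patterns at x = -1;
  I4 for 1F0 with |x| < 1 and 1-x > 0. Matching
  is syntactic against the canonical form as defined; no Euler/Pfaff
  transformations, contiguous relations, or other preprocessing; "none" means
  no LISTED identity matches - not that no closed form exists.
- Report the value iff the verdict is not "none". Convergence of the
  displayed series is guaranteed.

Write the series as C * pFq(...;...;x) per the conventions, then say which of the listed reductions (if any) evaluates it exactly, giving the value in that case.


Reduced: x = -\frac{3}{7}, 2F1, upper = {\frac{1}{4}, \frac{17}{6}}, lower = {\frac{5}{6}}, C = \frac{11}{4}. Verdict: none - this 2F1 at x = -\frac{3}{7} matches no listed pattern, and upper {\frac{1}{4}, \frac{17}{6}} holds no stopper.

First insight: t_0 = \frac{11}{4} here, and the running product (C = 11/4, x = -3/7) telescopes to a rising factorial.
Consecutive-term ratio: r(k) = -\frac{3}{7} * (k+\frac{1}{4}) (k+\frac{17}{6}) / [(k+\frac{5}{6}) (k+1)] - rational; roots negated = parameters, x = -\frac{3}{7}, C = \frac{11}{4}.


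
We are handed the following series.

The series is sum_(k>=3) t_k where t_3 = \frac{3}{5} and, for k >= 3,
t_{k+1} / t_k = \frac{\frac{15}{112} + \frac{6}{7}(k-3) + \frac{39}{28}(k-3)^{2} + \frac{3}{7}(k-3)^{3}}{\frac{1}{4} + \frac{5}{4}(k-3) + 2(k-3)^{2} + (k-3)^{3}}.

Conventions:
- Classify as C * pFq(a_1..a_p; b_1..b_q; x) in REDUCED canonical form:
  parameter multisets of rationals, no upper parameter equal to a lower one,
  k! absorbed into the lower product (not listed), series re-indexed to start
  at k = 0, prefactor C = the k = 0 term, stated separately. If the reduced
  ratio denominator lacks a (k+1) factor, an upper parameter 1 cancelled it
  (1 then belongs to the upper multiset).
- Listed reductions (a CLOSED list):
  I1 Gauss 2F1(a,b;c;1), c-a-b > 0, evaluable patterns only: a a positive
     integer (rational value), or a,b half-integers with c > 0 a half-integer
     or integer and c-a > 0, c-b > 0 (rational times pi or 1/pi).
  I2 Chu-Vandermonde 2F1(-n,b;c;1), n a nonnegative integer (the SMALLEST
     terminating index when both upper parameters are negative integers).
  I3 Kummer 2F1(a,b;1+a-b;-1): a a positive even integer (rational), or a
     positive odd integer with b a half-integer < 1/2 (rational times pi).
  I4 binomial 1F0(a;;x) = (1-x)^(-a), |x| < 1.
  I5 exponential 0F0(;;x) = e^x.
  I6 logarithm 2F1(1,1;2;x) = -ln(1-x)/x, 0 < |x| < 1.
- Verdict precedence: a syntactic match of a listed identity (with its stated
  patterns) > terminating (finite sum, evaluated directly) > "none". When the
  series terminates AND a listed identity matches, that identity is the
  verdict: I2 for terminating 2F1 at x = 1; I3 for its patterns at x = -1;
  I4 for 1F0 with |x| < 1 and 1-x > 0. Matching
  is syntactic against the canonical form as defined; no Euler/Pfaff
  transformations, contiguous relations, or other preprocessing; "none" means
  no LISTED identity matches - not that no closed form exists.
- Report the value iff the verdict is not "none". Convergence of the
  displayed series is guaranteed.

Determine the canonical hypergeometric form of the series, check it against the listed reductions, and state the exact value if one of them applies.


Canonical form: C = \frac{3}{5} times 2F1 with upper {\frac{1}{4}, \frac{5}{2}}, lower {\frac{1}{2}}, x = \frac{3}{7}. Verdict: no listed reduction: x = \frac{3}{7} and upper {\frac{1}{4}, \frac{5}{2}} fail every I1-I6 pattern.

Structural cue: t_0 = \frac{3}{5} here, and roots of the ratio polynomials (prefactor 3/5) are the negated parameters.
Consecutive-term ratio: r(k) = \frac{3}{7} * (k+\frac{1}{4}) (k+\frac{5}{2}) / [(k+\frac{1}{2}) (k+1)] - poly over poly, x = \frac{3}{7} from leading terms; C = \frac{3}{5} at k = 0.


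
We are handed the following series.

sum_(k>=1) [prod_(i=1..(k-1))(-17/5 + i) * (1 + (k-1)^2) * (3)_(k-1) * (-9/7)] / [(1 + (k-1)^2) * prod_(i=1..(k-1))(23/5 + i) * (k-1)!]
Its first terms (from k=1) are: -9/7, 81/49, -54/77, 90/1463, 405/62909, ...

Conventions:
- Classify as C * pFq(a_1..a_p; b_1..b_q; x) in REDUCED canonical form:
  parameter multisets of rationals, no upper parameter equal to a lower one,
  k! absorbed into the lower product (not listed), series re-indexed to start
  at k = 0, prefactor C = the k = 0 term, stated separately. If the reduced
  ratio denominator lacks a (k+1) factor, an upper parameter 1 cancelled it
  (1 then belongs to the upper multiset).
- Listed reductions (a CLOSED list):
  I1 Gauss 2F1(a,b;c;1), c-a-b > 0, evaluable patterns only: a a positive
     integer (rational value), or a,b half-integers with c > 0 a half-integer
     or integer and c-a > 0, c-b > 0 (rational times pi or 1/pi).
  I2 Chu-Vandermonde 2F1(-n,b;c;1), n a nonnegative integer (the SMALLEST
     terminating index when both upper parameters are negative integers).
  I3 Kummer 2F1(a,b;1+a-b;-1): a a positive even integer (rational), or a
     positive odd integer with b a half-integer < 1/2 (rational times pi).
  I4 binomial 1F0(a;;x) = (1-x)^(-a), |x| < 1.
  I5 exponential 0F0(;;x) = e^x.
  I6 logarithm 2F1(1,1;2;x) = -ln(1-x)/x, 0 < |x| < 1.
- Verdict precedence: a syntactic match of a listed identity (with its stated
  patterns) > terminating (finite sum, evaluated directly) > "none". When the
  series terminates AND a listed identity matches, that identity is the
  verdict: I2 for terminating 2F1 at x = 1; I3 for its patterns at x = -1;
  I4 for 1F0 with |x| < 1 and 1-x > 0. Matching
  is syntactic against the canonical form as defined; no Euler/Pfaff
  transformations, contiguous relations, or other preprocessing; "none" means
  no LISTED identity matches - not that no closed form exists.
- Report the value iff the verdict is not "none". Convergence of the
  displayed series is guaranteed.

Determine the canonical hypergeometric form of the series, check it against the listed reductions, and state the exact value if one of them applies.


First insight: x = 1 and the running product (C = -9/7, x = 1) telescopes to a rising factorial.
Ratio: r(k) = 1 * (k-12/5) (k+3) / [(k+28/5) (k+1)] - rational; roots negated = parameters, x = 1, C = -9/7.

Canonical form: C = -9/7 times 2F1 with upper {-12/5, 3}, lower {28/5}, x = 1. Verdict: Gauss (I1, integer-parameter pattern) fires (x = 1: the Gamma ratio telescopes since c-a-b = 5 > 0 and a = 3 in Z>0). Exact value: -8073/30625.


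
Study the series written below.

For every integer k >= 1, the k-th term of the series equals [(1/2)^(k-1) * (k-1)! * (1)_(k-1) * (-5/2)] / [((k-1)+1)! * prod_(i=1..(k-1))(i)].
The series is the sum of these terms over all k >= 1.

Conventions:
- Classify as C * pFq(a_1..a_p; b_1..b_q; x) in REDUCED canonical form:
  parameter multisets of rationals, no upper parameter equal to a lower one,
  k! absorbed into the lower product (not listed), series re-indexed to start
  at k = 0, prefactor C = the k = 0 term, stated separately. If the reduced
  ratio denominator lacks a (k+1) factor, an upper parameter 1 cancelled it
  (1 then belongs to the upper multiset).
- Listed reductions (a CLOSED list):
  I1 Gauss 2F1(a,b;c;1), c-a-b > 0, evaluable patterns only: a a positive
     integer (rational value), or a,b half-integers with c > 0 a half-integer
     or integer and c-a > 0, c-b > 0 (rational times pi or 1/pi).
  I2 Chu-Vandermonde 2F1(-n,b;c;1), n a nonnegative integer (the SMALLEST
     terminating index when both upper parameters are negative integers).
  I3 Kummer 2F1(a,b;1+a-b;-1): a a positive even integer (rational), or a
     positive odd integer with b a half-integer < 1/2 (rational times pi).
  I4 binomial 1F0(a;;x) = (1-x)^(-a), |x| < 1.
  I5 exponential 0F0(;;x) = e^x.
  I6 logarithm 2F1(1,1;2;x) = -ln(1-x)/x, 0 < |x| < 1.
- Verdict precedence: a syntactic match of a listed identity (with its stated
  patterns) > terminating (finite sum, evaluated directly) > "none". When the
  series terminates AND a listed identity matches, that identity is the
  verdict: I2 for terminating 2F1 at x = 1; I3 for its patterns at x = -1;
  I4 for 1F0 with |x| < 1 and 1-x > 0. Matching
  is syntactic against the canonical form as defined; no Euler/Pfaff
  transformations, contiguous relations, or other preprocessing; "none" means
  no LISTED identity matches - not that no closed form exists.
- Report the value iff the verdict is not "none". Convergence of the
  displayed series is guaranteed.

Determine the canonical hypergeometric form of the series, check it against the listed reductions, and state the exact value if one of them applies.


Canonical form: C = -5/2 times 2F1 with upper {1, 1}, lower {2}, x = 1/2. Verdict at x = 1/2: logarithm (I6) matches (the logarithm: parameters (1,1;2), x = 1/2). Value: 5 * ln(1/2).

Key step: t_0 being -5/2, the factorial ratio (C = -5/2) (k+a-1)!/(a-1)! is a rising factorial (a)_k.
Term ratio: r(k) = (1/2) * (k+1) (k+1) / [(k+2) (k+1)] - poly over poly, x = (1/2) from leading terms; C = -5/2 at k = 0.


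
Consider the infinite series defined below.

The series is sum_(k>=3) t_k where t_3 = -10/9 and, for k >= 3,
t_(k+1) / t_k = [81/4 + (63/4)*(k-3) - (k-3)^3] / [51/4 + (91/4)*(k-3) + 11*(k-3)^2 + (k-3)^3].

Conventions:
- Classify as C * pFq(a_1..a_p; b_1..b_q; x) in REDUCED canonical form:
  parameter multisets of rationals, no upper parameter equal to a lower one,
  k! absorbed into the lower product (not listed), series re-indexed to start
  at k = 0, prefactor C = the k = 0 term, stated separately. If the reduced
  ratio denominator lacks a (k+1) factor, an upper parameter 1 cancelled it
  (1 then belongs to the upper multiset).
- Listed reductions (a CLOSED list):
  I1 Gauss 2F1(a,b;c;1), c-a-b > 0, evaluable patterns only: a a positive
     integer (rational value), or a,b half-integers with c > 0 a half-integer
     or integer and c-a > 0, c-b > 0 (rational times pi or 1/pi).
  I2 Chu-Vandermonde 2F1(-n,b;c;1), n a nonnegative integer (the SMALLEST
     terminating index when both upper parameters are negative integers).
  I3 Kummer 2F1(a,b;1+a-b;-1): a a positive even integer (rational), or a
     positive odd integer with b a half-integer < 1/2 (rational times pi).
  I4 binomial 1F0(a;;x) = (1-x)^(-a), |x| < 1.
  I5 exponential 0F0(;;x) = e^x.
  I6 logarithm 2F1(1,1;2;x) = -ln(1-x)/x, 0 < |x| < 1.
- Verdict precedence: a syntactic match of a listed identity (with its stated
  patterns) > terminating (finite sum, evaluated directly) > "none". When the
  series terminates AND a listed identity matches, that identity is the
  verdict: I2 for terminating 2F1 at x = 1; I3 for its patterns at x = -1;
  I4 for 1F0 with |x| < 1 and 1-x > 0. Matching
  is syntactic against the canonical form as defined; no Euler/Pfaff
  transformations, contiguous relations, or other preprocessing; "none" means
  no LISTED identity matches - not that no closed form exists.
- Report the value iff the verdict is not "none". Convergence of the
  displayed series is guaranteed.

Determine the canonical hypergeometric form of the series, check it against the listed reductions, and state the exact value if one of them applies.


Canonical form: C = -10/9 times 2F1 with upper {-9/2, 3}, lower {17/2}, x = -1. Verdict: Kummer (I3) matches (x = -1; c = 17/2 equals 1+a-b for upper {-9/2, 3}: listed pattern). Hence: (-25025/16384) * pi.

The tell: t_0 = -10/9 here, and the expanded ratio factors over Q; C = -10/9, roots give parameters.
Ratio: r(k) = (-1) * (k-9/2) (k+3) / [(k+17/2) (k+1)] ; factor over Q: parameters, x = (-1), and C = -10/9.


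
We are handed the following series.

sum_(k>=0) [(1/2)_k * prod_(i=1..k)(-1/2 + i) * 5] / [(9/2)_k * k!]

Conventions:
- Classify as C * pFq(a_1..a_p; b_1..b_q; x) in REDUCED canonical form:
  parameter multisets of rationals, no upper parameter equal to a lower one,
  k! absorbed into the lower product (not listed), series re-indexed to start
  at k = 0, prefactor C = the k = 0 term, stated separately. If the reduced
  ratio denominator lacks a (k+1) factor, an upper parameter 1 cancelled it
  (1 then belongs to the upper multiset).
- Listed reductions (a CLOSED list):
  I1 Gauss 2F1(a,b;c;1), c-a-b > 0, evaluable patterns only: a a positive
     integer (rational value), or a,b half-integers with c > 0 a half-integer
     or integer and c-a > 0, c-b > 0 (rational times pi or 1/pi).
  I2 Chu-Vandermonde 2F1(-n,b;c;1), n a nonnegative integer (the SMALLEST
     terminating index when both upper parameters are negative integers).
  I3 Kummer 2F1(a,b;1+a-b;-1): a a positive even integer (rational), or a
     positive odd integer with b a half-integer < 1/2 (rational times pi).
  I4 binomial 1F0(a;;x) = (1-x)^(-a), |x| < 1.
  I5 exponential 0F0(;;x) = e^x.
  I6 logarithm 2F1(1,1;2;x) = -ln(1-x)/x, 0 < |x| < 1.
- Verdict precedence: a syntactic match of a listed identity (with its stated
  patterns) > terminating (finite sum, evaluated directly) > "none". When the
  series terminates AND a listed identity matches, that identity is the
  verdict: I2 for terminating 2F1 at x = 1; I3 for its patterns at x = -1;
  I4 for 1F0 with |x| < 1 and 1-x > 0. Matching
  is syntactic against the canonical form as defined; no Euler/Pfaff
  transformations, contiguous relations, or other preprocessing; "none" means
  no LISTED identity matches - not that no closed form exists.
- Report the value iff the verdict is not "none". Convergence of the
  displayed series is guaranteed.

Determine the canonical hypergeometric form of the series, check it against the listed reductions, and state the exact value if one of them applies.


Classification (C = 5): 2F1 with upper {1/2, 1/2}, lower {9/2}, argument x = 1. Verdict: Gauss (I1, half-integer pattern) matches (x = 1; upper {1/2, 1/2} half-integers, c = 9/2 in the evaluable pattern). Sum: (875/512) * pi.

Key step: with t_0 = 5, the running product (C = 5) telescopes to a rising factorial.
Step ratio: r(k) = 1 * (k+1/2) (k+1/2) / [(k+9/2) (k+1)] - rational in k, leading ratio 1; with t_0 = 5, classification follows.


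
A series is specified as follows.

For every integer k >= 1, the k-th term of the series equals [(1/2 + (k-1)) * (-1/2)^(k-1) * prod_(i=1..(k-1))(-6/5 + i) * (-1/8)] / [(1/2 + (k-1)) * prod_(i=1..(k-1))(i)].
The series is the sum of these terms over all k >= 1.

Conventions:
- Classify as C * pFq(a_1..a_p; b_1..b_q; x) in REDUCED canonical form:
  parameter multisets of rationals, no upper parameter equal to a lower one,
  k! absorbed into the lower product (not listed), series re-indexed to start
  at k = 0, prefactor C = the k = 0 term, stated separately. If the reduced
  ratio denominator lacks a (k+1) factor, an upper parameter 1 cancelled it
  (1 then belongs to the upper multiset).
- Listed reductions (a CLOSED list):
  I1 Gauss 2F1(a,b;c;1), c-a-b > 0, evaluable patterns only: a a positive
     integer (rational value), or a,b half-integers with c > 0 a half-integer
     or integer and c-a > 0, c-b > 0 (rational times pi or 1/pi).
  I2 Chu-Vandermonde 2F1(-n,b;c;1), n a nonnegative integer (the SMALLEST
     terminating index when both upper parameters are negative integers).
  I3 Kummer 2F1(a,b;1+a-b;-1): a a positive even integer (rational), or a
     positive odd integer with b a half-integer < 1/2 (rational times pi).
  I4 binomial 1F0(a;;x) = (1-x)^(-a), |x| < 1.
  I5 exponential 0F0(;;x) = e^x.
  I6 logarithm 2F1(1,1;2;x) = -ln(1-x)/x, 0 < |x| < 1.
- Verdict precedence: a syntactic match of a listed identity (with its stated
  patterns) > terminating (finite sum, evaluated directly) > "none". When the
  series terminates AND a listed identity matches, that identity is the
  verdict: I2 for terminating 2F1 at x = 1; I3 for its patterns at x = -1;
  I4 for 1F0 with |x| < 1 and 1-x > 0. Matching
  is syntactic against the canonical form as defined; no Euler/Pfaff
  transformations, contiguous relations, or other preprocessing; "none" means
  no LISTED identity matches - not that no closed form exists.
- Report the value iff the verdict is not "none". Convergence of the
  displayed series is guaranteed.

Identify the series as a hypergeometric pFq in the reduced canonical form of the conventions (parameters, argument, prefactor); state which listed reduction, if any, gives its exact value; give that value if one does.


Key observation: x = (-1/2) and striking the common factor k + 1/2 reduces the term (prefactor -1/8).
Consecutive-term ratio: r(k) = (-1/2) * (k-1/5) / [(k+1)] - rational in k, leading ratio (-1/2); with t_0 = -1/8, classification follows.

Reduced: x = -1/2, 1F0, upper = {-1/5}, lower = {-}, C = -1/8. Verdict: the I4 binomial reduction applies (the 1F0 binomial series: exponent 1/5, x = -1/2). Hence: (-1/8) * (3/2)^(1/5).


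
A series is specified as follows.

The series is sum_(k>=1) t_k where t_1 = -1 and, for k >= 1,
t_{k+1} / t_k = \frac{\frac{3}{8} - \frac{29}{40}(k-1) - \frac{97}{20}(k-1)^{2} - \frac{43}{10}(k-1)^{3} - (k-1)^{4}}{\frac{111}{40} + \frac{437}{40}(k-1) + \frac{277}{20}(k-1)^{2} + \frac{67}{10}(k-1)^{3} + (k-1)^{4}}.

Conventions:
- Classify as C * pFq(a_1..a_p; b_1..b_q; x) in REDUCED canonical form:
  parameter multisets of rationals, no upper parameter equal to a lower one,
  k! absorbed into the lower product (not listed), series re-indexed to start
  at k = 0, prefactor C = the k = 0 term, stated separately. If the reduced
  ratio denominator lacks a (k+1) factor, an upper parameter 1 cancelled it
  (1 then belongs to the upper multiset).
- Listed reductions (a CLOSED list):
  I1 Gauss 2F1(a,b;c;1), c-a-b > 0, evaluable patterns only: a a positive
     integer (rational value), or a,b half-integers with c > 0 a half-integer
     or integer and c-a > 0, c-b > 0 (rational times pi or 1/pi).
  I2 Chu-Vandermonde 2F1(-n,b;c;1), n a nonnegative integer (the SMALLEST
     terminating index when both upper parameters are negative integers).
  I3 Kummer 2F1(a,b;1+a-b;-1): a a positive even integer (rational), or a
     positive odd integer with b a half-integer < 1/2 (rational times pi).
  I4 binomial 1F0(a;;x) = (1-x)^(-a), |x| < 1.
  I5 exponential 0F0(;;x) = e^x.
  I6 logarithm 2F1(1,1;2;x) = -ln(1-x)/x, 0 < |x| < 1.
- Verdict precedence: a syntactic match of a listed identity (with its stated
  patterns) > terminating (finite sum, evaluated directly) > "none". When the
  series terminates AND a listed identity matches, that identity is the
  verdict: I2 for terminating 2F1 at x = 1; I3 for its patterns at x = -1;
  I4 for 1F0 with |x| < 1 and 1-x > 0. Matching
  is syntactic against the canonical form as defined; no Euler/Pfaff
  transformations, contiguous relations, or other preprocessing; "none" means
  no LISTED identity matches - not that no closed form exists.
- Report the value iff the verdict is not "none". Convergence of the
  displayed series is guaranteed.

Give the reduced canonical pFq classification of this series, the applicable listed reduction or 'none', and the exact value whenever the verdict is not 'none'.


At argument -1: a 2F1 with upper {-\frac{1}{5}, \frac{5}{2}}, lower {\frac{37}{10}}, scaled by C = -1. Verdict: none here - no I1-I6 shape fits x = -1 with lower {\frac{37}{10}}.

First insight: with t_0 = -1, cancel k + 3/2 from the displayed ratio first; then C = -1.
Term ratio: r(k) = -1 * (k-\frac{1}{5}) (k+\frac{5}{2}) / [(k+\frac{37}{10}) (k+1)] ; factor over Q: parameters, x = -1, and C = -1.


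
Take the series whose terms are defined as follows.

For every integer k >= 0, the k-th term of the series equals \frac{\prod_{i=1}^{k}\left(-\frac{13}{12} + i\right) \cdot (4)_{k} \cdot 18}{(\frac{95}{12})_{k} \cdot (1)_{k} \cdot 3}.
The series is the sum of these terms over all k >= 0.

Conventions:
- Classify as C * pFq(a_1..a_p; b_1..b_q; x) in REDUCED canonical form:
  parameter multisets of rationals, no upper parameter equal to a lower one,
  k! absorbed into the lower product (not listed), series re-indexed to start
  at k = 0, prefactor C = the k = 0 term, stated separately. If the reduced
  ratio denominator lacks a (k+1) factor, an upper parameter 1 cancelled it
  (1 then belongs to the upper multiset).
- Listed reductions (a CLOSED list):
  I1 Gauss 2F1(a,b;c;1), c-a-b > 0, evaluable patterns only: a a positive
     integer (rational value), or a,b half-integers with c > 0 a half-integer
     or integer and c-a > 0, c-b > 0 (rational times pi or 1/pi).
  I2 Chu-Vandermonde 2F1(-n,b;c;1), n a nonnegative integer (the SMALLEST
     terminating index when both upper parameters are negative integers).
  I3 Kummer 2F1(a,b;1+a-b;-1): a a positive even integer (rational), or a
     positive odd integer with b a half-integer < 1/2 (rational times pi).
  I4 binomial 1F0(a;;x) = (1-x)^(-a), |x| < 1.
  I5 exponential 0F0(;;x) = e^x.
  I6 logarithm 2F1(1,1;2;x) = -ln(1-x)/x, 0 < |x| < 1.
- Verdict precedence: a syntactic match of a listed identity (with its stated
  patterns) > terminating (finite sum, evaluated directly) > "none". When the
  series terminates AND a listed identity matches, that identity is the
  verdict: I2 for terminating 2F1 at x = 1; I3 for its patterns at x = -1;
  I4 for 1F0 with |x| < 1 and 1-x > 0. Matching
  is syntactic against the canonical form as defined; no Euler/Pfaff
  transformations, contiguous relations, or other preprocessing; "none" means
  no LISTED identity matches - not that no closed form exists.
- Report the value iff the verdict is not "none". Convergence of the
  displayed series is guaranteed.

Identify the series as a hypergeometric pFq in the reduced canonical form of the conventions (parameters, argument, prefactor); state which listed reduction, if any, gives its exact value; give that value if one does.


Structural cue: t_0 being 6, the constant factors (C = 6, x = 1) combine into one prefactor.
Ratio: r(k) = 1 * (k-\frac{1}{12}) (k+4) / [(k+\frac{95}{12}) (k+1)] - rational in k. x = 1; t_0 = 6; negate the roots.

Prefactor 6, argument 1: 2F1 with upper {-\frac{1}{12}, 4} over lower {\frac{95}{12}}. Verdict: Gauss (I1, integer-parameter pattern) applies (x = 1: the Gamma ratio telescopes since c-a-b = 4 > 0 and a = 4 in Z>0). Value: \frac{16341289}{2903040}.


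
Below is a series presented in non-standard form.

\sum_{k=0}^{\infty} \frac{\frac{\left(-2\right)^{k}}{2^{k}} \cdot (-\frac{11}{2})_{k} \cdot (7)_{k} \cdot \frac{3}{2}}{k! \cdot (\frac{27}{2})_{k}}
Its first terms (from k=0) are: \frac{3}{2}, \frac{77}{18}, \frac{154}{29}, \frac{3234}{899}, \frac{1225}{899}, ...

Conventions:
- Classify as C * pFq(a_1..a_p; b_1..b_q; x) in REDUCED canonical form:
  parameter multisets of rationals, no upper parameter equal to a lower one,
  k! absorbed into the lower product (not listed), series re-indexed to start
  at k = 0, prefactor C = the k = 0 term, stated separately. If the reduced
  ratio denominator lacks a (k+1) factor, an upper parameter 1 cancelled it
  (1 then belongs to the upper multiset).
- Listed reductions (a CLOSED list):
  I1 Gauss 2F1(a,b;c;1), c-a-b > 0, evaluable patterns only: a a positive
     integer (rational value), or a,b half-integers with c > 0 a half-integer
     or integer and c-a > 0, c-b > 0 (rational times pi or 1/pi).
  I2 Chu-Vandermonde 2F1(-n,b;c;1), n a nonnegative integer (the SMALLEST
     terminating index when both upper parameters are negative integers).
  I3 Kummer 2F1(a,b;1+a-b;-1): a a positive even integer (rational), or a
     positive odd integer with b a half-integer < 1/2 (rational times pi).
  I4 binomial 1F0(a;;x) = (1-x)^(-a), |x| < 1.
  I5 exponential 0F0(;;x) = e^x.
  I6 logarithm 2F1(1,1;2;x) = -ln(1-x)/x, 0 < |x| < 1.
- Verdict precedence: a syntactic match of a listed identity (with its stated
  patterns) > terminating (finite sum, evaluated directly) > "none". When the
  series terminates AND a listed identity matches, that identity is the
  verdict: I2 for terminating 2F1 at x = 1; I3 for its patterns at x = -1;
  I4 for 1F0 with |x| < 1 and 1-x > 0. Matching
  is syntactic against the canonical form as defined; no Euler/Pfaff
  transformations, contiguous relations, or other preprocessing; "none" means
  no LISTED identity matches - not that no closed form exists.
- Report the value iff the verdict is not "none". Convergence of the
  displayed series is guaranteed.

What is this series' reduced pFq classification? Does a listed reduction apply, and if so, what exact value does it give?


This is \frac{3}{2} * 2F1(-\frac{11}{2}, 7; \frac{27}{2}; -1) in reduced canonical form. Verdict at x = -1: Kummer's theorem (I3) matches (x = -1; c = \frac{27}{2} equals 1+a-b for upper {-\frac{11}{2}, 7}: listed pattern). Exact value: \frac{2788660875}{536870912} \cdot \pi.

Key observation: from the first term \frac{3}{2}: the two k-th powers (C = 3/2) combine into one argument.
Term ratio: r(k) = -1 * (k-\frac{11}{2}) (k+7) / [(k+\frac{27}{2}) (k+1)] - rational; roots negated = parameters, x = -1, C = \frac{3}{2}.


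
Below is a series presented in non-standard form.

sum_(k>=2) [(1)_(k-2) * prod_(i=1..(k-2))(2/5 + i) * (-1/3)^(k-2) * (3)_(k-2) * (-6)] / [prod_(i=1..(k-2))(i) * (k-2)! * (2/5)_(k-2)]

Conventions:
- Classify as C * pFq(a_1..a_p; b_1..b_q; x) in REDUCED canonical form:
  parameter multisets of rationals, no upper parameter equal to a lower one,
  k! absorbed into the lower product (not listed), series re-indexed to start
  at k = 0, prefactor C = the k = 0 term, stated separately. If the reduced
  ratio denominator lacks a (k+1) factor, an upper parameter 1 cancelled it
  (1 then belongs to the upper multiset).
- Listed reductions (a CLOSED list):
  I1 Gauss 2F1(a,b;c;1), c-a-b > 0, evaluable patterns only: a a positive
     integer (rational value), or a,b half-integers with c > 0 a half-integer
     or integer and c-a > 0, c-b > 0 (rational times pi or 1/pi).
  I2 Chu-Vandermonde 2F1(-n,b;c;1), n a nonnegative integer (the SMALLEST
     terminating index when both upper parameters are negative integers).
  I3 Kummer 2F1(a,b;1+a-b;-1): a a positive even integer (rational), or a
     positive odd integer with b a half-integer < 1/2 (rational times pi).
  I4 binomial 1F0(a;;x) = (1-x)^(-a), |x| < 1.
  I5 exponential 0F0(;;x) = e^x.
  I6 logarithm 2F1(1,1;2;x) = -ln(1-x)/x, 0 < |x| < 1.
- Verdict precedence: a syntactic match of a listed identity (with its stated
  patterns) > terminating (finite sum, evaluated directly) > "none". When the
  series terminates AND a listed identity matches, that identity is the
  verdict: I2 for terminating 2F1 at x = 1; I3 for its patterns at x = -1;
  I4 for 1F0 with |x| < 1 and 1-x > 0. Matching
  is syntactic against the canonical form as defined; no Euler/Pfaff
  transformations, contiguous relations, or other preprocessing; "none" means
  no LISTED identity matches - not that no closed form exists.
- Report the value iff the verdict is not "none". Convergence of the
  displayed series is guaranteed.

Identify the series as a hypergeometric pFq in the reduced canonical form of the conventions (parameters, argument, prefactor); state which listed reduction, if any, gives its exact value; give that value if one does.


The series (x = -1/3) is 2F1: upper {7/5, 3}, lower {2/5}, prefactor -6. Verdict: none here - no I1-I6 shape fits x = -1/3 with lower {2/5}.

First insight: t_0 being -6, the product of the first k integers (prefactor -6) is k!.
Ratio: r(k) = (-1/3) * (k+7/5) (k+3) / [(k+2/5) (k+1)] - poly over poly, x = (-1/3) from leading terms; C = -6 at k = 0.


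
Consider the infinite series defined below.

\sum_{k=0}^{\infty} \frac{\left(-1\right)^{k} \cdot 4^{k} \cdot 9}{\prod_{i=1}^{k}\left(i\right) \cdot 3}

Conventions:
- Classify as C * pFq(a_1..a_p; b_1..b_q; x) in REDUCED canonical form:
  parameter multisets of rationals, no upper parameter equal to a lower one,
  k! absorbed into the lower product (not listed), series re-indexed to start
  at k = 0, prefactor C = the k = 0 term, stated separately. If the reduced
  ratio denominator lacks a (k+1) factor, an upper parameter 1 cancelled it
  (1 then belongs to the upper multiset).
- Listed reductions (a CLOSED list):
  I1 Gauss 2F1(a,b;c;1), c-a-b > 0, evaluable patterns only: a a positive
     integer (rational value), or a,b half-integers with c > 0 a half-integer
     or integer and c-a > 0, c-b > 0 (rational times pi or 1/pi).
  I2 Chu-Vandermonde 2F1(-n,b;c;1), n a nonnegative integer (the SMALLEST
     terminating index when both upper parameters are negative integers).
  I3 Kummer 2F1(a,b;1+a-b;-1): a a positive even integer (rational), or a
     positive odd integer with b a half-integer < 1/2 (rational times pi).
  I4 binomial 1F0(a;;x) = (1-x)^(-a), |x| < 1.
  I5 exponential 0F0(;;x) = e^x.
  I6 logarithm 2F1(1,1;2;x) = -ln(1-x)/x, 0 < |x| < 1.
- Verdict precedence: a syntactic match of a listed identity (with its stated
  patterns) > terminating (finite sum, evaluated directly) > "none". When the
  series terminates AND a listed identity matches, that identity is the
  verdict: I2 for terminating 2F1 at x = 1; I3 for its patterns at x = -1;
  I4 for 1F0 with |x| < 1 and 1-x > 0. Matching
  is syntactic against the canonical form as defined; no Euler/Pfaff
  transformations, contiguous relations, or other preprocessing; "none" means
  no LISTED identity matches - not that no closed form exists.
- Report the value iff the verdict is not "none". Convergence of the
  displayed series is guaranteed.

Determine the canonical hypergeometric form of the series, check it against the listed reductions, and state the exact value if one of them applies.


This is 3 * 0F0(-; -; -4) in reduced canonical form. Verdict: the exponential series (I5) fires (the 0F0 exponential series at x = -4). Sum: 3 \cdot e^{-4}.

Structural cue: from the first term 3: the product of the first k integers (C = 3) is k!.
Consecutive-term ratio: r(k) = -4 * 1 / [(k+1)] ; factor over Q: parameters, x = -4, and C = 3.


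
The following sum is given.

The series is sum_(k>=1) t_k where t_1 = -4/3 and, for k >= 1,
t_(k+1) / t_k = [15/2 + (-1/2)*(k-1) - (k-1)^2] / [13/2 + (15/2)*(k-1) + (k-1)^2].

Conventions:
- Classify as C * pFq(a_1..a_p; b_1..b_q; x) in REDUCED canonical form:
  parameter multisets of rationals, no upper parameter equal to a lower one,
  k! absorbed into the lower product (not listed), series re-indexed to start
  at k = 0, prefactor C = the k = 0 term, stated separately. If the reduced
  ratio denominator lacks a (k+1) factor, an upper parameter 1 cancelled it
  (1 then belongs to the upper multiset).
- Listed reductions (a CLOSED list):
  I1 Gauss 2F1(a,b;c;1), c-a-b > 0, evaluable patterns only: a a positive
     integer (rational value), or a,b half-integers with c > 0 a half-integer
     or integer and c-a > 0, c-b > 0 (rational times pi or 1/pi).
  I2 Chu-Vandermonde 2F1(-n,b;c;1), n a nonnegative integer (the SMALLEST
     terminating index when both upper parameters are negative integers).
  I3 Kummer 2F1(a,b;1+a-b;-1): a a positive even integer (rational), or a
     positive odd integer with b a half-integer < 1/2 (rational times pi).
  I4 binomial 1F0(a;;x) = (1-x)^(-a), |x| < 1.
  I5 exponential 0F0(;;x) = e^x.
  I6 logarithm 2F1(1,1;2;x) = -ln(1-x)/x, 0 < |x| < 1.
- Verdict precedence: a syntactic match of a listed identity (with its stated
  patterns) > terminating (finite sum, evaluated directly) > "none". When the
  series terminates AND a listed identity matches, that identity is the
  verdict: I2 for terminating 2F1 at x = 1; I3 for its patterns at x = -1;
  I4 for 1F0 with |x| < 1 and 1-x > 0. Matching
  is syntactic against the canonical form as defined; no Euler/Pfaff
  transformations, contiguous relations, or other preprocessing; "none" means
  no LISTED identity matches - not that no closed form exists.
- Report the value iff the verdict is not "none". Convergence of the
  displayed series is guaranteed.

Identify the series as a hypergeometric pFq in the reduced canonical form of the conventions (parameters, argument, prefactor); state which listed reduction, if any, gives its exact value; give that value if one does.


Key step: t_0 = -4/3 here, and factor the ratio over Q (prefactor -4/3): negated roots = parameters.
Step ratio: r(k) = (-1) * (k-5/2) (k+3) / [(k+13/2) (k+1)] - rational; roots negated = parameters, x = (-1), C = -4/3.

x = -1 here; the reduced form reads 2F1, upper {-5/2, 3}, lower {13/2}, C = -4/3. Verdict: Kummer (I3) applies (x = -1; c = 13/2 equals 1+a-b for upper {-5/2, 3}: listed pattern). Hence: (-1155/1024) * pi.


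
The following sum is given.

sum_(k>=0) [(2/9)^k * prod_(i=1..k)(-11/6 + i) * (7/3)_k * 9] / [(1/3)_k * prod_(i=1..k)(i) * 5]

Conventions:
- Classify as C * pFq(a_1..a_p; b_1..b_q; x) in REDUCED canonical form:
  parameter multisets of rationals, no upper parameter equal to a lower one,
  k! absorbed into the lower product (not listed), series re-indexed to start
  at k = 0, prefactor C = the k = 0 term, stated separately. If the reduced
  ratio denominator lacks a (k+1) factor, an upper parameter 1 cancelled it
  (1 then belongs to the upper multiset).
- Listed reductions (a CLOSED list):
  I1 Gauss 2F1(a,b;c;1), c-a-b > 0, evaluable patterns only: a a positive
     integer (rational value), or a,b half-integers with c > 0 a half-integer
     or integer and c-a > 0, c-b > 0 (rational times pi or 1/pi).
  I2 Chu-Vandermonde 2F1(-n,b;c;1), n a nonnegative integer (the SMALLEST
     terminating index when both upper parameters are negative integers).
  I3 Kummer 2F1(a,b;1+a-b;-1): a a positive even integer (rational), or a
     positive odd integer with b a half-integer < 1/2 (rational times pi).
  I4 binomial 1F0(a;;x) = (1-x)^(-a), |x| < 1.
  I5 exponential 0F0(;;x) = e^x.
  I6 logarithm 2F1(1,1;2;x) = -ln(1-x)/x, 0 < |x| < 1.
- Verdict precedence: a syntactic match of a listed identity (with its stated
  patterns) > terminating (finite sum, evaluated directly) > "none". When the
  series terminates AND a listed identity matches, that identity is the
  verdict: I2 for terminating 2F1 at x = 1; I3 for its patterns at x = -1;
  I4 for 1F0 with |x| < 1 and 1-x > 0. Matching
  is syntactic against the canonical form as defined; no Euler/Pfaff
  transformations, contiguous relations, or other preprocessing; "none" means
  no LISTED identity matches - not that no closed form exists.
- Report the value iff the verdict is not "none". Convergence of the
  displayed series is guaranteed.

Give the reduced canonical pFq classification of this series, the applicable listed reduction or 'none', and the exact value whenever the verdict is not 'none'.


Structural cue: with t_0 = 9/5, the constant factors (C = 9/5) combine into one prefactor.
Adjacent-term ratio: r(k) = (2/9) * (k-5/6) (k+7/3) / [(k+1/3) (k+1)] - poly over poly, x = (2/9) from leading terms; C = 9/5 at k = 0.

Prefactor 9/5, argument 2/9: 2F1 with upper {-5/6, 7/3} over lower {1/3}. Verdict: none (x = 2/9): each listed identity misses the multisets {-5/6, 7/3} ; {1/3}.


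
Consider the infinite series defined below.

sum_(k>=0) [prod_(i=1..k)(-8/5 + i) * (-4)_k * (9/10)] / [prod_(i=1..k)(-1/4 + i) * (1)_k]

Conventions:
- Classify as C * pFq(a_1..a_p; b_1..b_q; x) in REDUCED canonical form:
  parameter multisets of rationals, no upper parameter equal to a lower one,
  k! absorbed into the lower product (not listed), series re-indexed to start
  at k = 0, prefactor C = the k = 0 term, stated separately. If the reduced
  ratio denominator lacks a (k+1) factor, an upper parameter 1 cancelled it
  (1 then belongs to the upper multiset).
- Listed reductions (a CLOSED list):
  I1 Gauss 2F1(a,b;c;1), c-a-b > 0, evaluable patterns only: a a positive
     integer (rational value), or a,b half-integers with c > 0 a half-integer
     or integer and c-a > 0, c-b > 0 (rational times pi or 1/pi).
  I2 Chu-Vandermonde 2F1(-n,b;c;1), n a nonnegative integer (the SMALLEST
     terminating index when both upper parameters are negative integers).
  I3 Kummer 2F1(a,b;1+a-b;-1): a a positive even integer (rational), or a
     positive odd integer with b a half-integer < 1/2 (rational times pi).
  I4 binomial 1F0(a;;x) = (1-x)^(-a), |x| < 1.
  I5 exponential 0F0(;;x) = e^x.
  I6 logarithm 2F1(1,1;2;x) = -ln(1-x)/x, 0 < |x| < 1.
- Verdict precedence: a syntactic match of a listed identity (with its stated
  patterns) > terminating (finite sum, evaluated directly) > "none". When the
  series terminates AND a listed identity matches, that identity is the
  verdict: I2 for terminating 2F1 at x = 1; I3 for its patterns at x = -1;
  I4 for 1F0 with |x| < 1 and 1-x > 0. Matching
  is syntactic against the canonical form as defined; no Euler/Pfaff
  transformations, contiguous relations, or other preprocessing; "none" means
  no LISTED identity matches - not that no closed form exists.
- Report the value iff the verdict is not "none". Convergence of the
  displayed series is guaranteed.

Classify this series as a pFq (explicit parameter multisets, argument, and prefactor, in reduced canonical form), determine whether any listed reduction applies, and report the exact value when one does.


At argument 1: a 2F1 with upper {-4, -3/5}, lower {3/4}, scaled by C = 9/10. Verdict: Vandermonde's identity (I2) applies (terminating 2F1 at x = 1 with n = 4, b = -3/5, c = 3/4). Hence: 7397001/2406250.

First insight: from the first term 9/10: the running product (C = 9/10, x = 1) telescopes to a rising factorial.
Ratio: r(k) = 1 * (k-4) (k-3/5) / [(k+3/4) (k+1)] - poly over poly, x = 1 from leading terms; C = 9/10 at k = 0.
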